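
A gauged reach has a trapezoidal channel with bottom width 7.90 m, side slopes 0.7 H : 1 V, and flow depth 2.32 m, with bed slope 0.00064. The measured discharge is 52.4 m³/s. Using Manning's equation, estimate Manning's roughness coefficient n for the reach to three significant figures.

0.0148

A = (b + z·y)·y = (7.90 + 0.7×2.32)×2.32 = 22.10 m²
P = b + 2y√(1+z²) = 7.90 + 2×2.32×√(1+0.7²) = 13.56 m
R = A/P = 22.10/13.56 = 1.629 m
n = (1/Q)·A·R^(2/3)·S^(1/2) = (1/52.4) × 22.10 × 1.384 × 0.02530 = 0.01477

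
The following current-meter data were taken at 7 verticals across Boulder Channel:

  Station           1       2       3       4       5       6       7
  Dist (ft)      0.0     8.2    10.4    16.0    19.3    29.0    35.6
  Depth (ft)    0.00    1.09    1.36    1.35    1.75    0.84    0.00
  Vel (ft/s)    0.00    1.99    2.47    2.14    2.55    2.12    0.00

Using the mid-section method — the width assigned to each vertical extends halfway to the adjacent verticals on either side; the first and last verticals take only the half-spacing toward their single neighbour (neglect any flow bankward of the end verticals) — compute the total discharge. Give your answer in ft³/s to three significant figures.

w_2 = (10.4 − 0.0)/2 = 5.2 ft; q_2 = 1.99 × 1.09 × 5.2 = 11.28 ft³/s
w_3 = (16.0 − 8.2)/2 = 3.9 ft; q_3 = 2.47 × 1.36 × 3.9 = 13.10 ft³/s
w_4 = (19.3 − 10.4)/2 = 4.45 ft; q_4 = 2.14 × 1.35 × 4.45 = 12.86 ft³/s
w_5 = (29.0 − 16.0)/2 = 6.5 ft; q_5 = 2.55 × 1.75 × 6.5 = 29.01 ft³/s
w_6 = (35.6 − 19.3)/2 = 8.15 ft; q_6 = 2.12 × 0.84 × 8.15 = 14.51 ft³/s
Stations 1, 7 contribute zero (depth or velocity is 0).
Q = Σ qᵢ = 80.76 ft³/s

80.8 ft³/s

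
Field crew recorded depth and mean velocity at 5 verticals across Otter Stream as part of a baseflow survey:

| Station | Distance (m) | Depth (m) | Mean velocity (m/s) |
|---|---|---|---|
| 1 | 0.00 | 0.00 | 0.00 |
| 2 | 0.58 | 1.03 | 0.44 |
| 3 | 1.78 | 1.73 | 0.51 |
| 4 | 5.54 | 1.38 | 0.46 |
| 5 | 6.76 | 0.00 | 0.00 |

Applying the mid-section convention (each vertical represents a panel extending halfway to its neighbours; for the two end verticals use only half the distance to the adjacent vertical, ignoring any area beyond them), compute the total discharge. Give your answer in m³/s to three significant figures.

w_2 = (1.78 − 0.00)/2 = 0.89 m; q_2 = 0.44 × 1.03 × 0.89 = 0.4033 m³/s
w_3 = (5.54 − 0.58)/2 = 2.48 m; q_3 = 0.51 × 1.73 × 2.48 = 2.188 m³/s
w_4 = (6.76 − 1.78)/2 = 2.49 m; q_4 = 0.46 × 1.38 × 2.49 = 1.581 m³/s
Stations 1, 5 contribute zero (depth or velocity is 0).
Q = Σ qᵢ = 4.172 m³/s

4.17 m³/s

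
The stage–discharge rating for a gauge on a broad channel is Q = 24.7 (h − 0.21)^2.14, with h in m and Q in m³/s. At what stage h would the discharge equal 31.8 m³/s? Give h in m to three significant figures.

h − h₀ = (Q/C)^(1/b) = (31.8/24.7)^(1/2.14) = 1.125 m
h = 0.21 + 1.125 = 1.335 m

1.34 m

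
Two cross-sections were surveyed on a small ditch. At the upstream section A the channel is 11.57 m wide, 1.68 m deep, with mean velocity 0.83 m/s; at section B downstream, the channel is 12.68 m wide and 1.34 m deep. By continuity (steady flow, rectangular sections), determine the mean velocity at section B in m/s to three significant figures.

Q = A₁V₁ = (11.57×1.68) × 0.83 = 16.13 m³/s
A₂ = 12.68 × 1.34 = 16.99 m²
V₂ = Q/A₂ = 16.13/16.99 = 0.9495 m/s

0.950 m/s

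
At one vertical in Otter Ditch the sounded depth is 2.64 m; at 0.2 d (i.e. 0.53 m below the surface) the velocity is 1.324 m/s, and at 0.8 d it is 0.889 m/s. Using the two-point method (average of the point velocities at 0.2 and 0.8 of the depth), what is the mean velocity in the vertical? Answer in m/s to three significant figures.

v̄ = (1.324 + 0.889) / 2 = 1.107 m/s

1.11 m/s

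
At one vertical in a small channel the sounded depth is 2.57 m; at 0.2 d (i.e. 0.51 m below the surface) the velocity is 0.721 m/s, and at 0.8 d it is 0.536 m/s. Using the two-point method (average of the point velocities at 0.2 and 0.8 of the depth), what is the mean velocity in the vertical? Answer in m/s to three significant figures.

v̄ = (0.721 + 0.536) / 2 = 0.6285 m/s

0.629 m/s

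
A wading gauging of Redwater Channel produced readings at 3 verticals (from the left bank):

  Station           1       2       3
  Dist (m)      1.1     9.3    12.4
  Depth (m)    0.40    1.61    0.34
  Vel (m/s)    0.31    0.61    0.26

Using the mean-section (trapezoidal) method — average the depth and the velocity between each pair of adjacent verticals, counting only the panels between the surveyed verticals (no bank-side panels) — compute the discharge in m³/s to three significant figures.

5.11 m³/s

Panel 1-2: Δb = 8.2 m, d̄ = (0.40+1.61)/2 = 1.005, v̄ = (0.31+0.61)/2 = 0.46 → q = 8.2×1.005×0.46 = 3.791 m³/s
Panel 2-3: Δb = 3.1 m, d̄ = (1.61+0.34)/2 = 0.975, v̄ = (0.61+0.26)/2 = 0.435 → q = 3.1×0.975×0.435 = 1.315 m³/s
Q = Σ q = 5.106 m³/s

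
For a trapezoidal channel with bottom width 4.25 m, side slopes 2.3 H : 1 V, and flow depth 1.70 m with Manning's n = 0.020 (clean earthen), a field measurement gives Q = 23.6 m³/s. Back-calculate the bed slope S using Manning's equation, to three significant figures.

0.00104

A = (b + z·y)·y = (4.25 + 2.3×1.70)×1.70 = 13.87 m²
P = b + 2y√(1+z²) = 4.25 + 2×1.70×√(1+2.3²) = 12.78 m
R = A/P = 13.87/12.78 = 1.086 m
S = (Q·n / (1·A·R^(2/3)))² = (23.6×0.020 / (1×13.87×1.056))² = 0.001038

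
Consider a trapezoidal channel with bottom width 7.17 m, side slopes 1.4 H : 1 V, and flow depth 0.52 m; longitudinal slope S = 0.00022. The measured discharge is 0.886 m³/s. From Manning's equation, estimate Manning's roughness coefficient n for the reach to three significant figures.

A = (b + z·y)·y = (7.17 + 1.4×0.52)×0.52 = 4.107 m²
P = b + 2y√(1+z²) = 7.17 + 2×0.52×√(1+1.4²) = 8.959 m
R = A/P = 4.107/8.959 = 0.4584 m
n = (1/Q)·A·R^(2/3)·S^(1/2) = (1/0.886) × 4.107 × 0.5945 × 0.01483 = 0.04088

0.0409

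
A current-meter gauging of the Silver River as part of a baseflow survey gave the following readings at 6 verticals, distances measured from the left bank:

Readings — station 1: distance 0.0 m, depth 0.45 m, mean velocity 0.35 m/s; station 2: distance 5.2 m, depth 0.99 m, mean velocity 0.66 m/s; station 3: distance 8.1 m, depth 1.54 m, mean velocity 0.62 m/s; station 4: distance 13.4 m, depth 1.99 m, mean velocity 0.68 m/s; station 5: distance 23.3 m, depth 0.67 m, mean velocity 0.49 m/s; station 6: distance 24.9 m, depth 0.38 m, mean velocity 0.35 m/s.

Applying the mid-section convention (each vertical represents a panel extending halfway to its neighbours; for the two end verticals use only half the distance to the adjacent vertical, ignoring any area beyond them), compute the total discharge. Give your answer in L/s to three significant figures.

w_1 = (5.2 − 0.0)/2 = 2.6 m; q_1 = 0.35 × 0.45 × 2.6 = 0.4095 m³/s
w_2 = (8.1 − 0.0)/2 = 4.05 m; q_2 = 0.66 × 0.99 × 4.05 = 2.646 m³/s
w_3 = (13.4 − 5.2)/2 = 4.1 m; q_3 = 0.62 × 1.54 × 4.1 = 3.915 m³/s
w_4 = (23.3 − 8.1)/2 = 7.6 m; q_4 = 0.68 × 1.99 × 7.6 = 10.28 m³/s
w_5 = (24.9 − 13.4)/2 = 5.75 m; q_5 = 0.49 × 0.67 × 5.75 = 1.888 m³/s
w_6 = (24.9 − 23.3)/2 = 0.8 m; q_6 = 0.35 × 0.38 × 0.8 = 0.1064 m³/s
Q = Σ qᵢ = 19.25 m³/s
= 19.25 × 1000 = 19250 L/s

19200 L/s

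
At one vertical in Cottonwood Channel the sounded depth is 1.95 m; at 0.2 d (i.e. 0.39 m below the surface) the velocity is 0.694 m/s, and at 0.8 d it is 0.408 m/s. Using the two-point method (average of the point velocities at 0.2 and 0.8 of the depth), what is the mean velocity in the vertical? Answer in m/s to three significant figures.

0.551 m/s

v̄ = (0.694 + 0.408) / 2 = 0.5510 m/s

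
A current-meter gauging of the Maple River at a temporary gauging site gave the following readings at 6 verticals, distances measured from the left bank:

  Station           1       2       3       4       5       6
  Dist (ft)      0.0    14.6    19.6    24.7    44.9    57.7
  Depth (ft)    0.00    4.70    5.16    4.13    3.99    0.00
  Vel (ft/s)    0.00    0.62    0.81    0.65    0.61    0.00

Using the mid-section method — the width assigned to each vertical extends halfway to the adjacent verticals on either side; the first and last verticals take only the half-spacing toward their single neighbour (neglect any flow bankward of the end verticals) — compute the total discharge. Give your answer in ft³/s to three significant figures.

w_2 = (19.6 − 0.0)/2 = 9.8 ft; q_2 = 0.62 × 4.70 × 9.8 = 28.56 ft³/s
w_3 = (24.7 − 14.6)/2 = 5.05 ft; q_3 = 0.81 × 5.16 × 5.05 = 21.11 ft³/s
w_4 = (44.9 − 19.6)/2 = 12.65 ft; q_4 = 0.65 × 4.13 × 12.65 = 33.96 ft³/s
w_5 = (57.7 − 24.7)/2 = 16.5 ft; q_5 = 0.61 × 3.99 × 16.5 = 40.16 ft³/s
Stations 1, 6 contribute zero (depth or velocity is 0).
Q = Σ qᵢ = 123.8 ft³/s

124 ft³/s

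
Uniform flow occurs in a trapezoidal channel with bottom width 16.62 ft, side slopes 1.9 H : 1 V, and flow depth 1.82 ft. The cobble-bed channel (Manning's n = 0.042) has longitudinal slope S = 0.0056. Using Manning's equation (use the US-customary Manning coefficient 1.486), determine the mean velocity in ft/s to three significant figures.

3.46 ft/s

A = (b + z·y)·y = (16.62 + 1.9×1.82)×1.82 = 36.54 ft²
P = b + 2y√(1+z²) = 16.62 + 2×1.82×√(1+1.9²) = 24.44 ft
R = A/P = 36.54/24.44 = 1.495 ft
Q = (1.486/n)·A·R^(2/3)·S^(1/2) = (1.486/0.042) × 36.54 × 1.495^(2/3) × 0.0056^(1/2) = 126.5 ft³/s
V = Q/A = 126.5/36.54 = 3.462 ft/s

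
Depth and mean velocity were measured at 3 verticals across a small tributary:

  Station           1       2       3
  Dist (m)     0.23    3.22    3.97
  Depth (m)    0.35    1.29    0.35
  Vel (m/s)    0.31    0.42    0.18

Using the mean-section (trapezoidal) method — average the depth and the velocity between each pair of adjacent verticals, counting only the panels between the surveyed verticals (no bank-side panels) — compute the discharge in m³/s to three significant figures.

Panel 1-2: Δb = 2.99 m, d̄ = (0.35+1.29)/2 = 0.82, v̄ = (0.31+0.42)/2 = 0.365 → q = 2.99×0.82×0.365 = 0.8949 m³/s
Panel 2-3: Δb = 0.75 m, d̄ = (1.29+0.35)/2 = 0.82, v̄ = (0.42+0.18)/2 = 0.3 → q = 0.75×0.82×0.3 = 0.1845 m³/s
Q = Σ q = 1.079 m³/s

1.08 m³/s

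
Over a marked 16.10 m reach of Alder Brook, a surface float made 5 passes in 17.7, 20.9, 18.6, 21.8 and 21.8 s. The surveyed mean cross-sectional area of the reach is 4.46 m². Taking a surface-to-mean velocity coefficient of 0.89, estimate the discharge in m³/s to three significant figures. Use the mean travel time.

3.17 m³/s

t̄ = (17.7 + 20.9 + 18.6 + 21.8 + 21.8) / 5 = 20.16 s
v_surface = L / t̄ = 16.10 / 20.16 = 0.7986 m/s
v_mean = 0.89 × 0.7986 = 0.7108 m/s
Q = A × v_mean = 4.46 × 0.7108 = 3.170 m³/s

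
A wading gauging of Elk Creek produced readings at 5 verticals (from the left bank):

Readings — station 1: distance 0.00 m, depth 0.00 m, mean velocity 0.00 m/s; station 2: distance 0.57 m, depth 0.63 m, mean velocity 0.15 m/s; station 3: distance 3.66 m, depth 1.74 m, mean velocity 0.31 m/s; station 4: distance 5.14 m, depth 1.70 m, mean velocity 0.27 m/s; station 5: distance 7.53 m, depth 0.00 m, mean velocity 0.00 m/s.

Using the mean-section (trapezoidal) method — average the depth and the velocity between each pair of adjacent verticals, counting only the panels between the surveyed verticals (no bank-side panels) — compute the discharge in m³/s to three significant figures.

Panel 1-2: Δb = 0.57 m, d̄ = (0.00+0.63)/2 = 0.315, v̄ = (0.00+0.15)/2 = 0.075 → q = 0.57×0.315×0.075 = 0.01347 m³/s
Panel 2-3: Δb = 3.09 m, d̄ = (0.63+1.74)/2 = 1.185, v̄ = (0.15+0.31)/2 = 0.23 → q = 3.09×1.185×0.23 = 0.8422 m³/s
Panel 3-4: Δb = 1.48 m, d̄ = (1.74+1.70)/2 = 1.72, v̄ = (0.31+0.27)/2 = 0.29 → q = 1.48×1.72×0.29 = 0.7382 m³/s
Panel 4-5: Δb = 2.39 m, d̄ = (1.70+0.00)/2 = 0.85, v̄ = (0.27+0.00)/2 = 0.135 → q = 2.39×0.85×0.135 = 0.2743 m³/s
Q = Σ q = 1.868 m³/s

1.87 m³/s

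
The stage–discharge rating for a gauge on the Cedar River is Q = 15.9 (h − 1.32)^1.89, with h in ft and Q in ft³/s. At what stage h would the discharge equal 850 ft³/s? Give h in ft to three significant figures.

9.53 ft

h − h₀ = (Q/C)^(1/b) = (850/15.9)^(1/1.89) = 8.209 ft
h = 1.32 + 8.209 = 9.529 ft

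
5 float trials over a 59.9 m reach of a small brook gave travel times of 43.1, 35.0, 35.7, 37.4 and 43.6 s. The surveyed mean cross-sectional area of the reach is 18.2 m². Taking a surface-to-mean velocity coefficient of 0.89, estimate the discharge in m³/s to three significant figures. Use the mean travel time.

t̄ = (43.1 + 35.0 + 35.7 + 37.4 + 43.6) / 5 = 38.96 s
v_surface = L / t̄ = 59.9 / 38.96 = 1.537 m/s
v_mean = 0.89 × 1.537 = 1.368 m/s
Q = A × v_mean = 18.2 × 1.368 = 24.90 m³/s

24.9 m³/s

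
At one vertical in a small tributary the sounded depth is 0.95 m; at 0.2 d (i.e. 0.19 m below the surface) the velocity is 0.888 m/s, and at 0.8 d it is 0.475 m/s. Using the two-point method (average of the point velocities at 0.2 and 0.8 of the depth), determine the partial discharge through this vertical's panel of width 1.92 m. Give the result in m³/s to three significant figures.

1.24 m³/s

v̄ = (0.888 + 0.475) / 2 = 0.6815 m/s
q = v̄ × d × w = 0.6815 × 0.95 × 1.92 = 1.243 m³/s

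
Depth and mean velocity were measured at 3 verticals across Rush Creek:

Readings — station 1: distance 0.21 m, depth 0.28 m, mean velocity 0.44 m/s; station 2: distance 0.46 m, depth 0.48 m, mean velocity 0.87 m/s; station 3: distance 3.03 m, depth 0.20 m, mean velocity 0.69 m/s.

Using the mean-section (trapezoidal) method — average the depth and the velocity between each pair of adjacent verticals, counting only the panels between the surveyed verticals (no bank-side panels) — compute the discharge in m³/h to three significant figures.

Panel 1-2: Δb = 0.25 m, d̄ = (0.28+0.48)/2 = 0.38, v̄ = (0.44+0.87)/2 = 0.655 → q = 0.25×0.38×0.655 = 0.06223 m³/s
Panel 2-3: Δb = 2.57 m, d̄ = (0.48+0.20)/2 = 0.34, v̄ = (0.87+0.69)/2 = 0.78 → q = 2.57×0.34×0.78 = 0.6816 m³/s
Q = Σ q = 0.7438 m³/s
= 0.7438 × 3600 = 2678 m³/h

2680 m³/h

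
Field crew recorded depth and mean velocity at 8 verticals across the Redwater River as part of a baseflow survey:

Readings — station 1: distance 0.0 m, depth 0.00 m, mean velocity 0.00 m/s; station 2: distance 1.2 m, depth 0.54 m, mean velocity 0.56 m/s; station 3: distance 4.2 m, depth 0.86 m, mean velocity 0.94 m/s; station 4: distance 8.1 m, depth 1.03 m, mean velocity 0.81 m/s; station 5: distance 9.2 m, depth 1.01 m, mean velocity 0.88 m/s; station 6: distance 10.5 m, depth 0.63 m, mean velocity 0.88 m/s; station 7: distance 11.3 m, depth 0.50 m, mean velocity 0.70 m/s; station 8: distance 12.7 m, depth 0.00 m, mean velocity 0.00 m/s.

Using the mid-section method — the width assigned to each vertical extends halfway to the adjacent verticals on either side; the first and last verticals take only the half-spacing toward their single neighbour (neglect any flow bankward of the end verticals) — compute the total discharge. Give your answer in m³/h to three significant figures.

27200 m³/h

w_2 = (4.2 − 0.0)/2 = 2.1 m; q_2 = 0.56 × 0.54 × 2.1 = 0.6350 m³/s
w_3 = (8.1 − 1.2)/2 = 3.45 m; q_3 = 0.94 × 0.86 × 3.45 = 2.789 m³/s
w_4 = (9.2 − 4.2)/2 = 2.5 m; q_4 = 0.81 × 1.03 × 2.5 = 2.086 m³/s
w_5 = (10.5 − 8.1)/2 = 1.2 m; q_5 = 0.88 × 1.01 × 1.2 = 1.067 m³/s
w_6 = (11.3 − 9.2)/2 = 1.05 m; q_6 = 0.88 × 0.63 × 1.05 = 0.5821 m³/s
w_7 = (12.7 − 10.5)/2 = 1.1 m; q_7 = 0.70 × 0.50 × 1.1 = 0.3850 m³/s
Stations 1, 8 contribute zero (depth or velocity is 0).
Q = Σ qᵢ = 7.543 m³/s
= 7.543 × 3600 = 27160 m³/h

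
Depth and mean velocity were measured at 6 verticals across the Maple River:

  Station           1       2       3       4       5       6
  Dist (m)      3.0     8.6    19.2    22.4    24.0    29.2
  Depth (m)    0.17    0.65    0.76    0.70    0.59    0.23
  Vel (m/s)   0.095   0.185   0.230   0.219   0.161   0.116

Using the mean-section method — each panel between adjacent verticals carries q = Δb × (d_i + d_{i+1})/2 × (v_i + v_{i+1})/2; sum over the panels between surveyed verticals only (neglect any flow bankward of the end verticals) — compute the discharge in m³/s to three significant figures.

2.89 m³/s

Panel 1-2: Δb = 5.6 m, d̄ = (0.17+0.65)/2 = 0.41, v̄ = (0.095+0.185)/2 = 0.14 → q = 5.6×0.41×0.14 = 0.3214 m³/s
Panel 2-3: Δb = 10.6 m, d̄ = (0.65+0.76)/2 = 0.705, v̄ = (0.185+0.230)/2 = 0.2075 → q = 10.6×0.705×0.2075 = 1.551 m³/s
Panel 3-4: Δb = 3.2 m, d̄ = (0.76+0.70)/2 = 0.73, v̄ = (0.230+0.219)/2 = 0.2245 → q = 3.2×0.73×0.2245 = 0.5244 m³/s
Panel 4-5: Δb = 1.6 m, d̄ = (0.70+0.59)/2 = 0.645, v̄ = (0.219+0.161)/2 = 0.19 → q = 1.6×0.645×0.19 = 0.1961 m³/s
Panel 5-6: Δb = 5.2 m, d̄ = (0.59+0.23)/2 = 0.41, v̄ = (0.161+0.116)/2 = 0.1385 → q = 5.2×0.41×0.1385 = 0.2953 m³/s
Q = Σ q = 2.888 m³/s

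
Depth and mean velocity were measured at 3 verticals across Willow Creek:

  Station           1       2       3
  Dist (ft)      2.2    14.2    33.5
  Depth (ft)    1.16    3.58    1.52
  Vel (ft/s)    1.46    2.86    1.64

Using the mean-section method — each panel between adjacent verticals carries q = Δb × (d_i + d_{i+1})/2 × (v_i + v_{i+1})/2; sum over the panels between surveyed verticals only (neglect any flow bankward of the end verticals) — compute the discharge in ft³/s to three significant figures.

172 ft³/s

Panel 1-2: Δb = 12 ft, d̄ = (1.16+3.58)/2 = 2.37, v̄ = (1.46+2.86)/2 = 2.16 → q = 12×2.37×2.16 = 61.43 ft³/s
Panel 2-3: Δb = 19.3 ft, d̄ = (3.58+1.52)/2 = 2.55, v̄ = (2.86+1.64)/2 = 2.25 → q = 19.3×2.55×2.25 = 110.7 ft³/s
Q = Σ q = 172.2 ft³/s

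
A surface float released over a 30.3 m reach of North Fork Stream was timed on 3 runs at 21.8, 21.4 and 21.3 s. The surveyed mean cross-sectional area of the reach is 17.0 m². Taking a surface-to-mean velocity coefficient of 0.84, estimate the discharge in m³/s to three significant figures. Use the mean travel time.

t̄ = (21.8 + 21.4 + 21.3) / 3 = 21.5 s
v_surface = L / t̄ = 30.3 / 21.5 = 1.409 m/s
v_mean = 0.84 × 1.409 = 1.184 m/s
Q = A × v_mean = 17.0 × 1.184 = 20.12 m³/s

20.1 m³/s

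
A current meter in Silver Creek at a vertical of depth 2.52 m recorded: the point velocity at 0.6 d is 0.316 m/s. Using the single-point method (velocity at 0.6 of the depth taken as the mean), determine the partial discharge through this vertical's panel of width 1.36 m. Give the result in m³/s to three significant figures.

v̄ = v₀.₆ = 0.316 m/s
q = v̄ × d × w = 0.3160 × 2.52 × 1.36 = 1.083 m³/s

1.08 m³/s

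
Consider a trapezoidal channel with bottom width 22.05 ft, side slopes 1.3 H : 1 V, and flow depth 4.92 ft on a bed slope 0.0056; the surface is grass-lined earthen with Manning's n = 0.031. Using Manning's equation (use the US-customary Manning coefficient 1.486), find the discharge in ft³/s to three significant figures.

1190 ft³/s

A = (b + z·y)·y = (22.05 + 1.3×4.92)×4.92 = 140.0 ft²
P = b + 2y√(1+z²) = 22.05 + 2×4.92×√(1+1.3²) = 38.19 ft
R = A/P = 140.0/38.19 = 3.665 ft
Q = (1.486/n)·A·R^(2/3)·S^(1/2) = (1.486/0.031) × 140.0 × 3.665^(2/3) × 0.0056^(1/2) = 1193 ft³/s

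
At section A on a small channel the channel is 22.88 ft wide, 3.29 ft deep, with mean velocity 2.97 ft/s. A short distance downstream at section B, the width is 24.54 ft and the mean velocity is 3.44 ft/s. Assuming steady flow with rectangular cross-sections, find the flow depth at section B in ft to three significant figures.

2.65 ft

Q = A₁V₁ = (22.88×3.29) × 2.97 = 223.6 ft³/s
d₂ = Q/(b₂ V₂) = 223.6/(24.54×3.44) = 2.648 ft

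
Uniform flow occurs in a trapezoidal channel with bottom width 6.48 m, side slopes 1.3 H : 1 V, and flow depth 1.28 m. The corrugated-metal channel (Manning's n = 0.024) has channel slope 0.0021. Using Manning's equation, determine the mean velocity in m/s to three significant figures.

1.88 m/s

A = (b + z·y)·y = (6.48 + 1.3×1.28)×1.28 = 10.42 m²
P = b + 2y√(1+z²) = 6.48 + 2×1.28×√(1+1.3²) = 10.68 m
R = A/P = 10.42/10.68 = 0.9762 m
Q = (1/n)·A·R^(2/3)·S^(1/2) = (1/0.024) × 10.42 × 0.9762^(2/3) × 0.0021^(1/2) = 19.59 m³/s
V = Q/A = 19.59/10.42 = 1.879 m/s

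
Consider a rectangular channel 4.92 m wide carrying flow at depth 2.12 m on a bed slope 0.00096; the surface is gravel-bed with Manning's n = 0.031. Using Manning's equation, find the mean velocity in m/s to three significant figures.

1.09 m/s

A = b·y = 4.92 × 2.12 = 10.43 m²
P = b + 2y = 4.92 + 2×2.12 = 9.160 m
R = A/P = 10.43/9.160 = 1.139 m
Q = (1/n)·A·R^(2/3)·S^(1/2) = (1/0.031) × 10.43 × 1.139^(2/3) × 0.00096^(1/2) = 11.37 m³/s
V = Q/A = 11.37/10.43 = 1.090 m/s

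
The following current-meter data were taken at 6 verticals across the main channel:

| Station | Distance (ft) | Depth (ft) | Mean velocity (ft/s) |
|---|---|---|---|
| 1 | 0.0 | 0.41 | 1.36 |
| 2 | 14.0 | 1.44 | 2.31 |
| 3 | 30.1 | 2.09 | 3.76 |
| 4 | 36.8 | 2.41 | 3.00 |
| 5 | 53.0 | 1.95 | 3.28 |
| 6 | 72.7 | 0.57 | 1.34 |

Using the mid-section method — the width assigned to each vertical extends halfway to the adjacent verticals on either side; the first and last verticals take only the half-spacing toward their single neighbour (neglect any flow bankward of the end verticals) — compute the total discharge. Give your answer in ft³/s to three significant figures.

349 ft³/s

w_1 = (14.0 − 0.0)/2 = 7 ft; q_1 = 1.36 × 0.41 × 7 = 3.903 ft³/s
w_2 = (30.1 − 0.0)/2 = 15.05 ft; q_2 = 2.31 × 1.44 × 15.05 = 50.06 ft³/s
w_3 = (36.8 − 14.0)/2 = 11.4 ft; q_3 = 3.76 × 2.09 × 11.4 = 89.59 ft³/s
w_4 = (53.0 − 30.1)/2 = 11.45 ft; q_4 = 3.00 × 2.41 × 11.45 = 82.78 ft³/s
w_5 = (72.7 − 36.8)/2 = 17.95 ft; q_5 = 3.28 × 1.95 × 17.95 = 114.8 ft³/s
w_6 = (72.7 − 53.0)/2 = 9.85 ft; q_6 = 1.34 × 0.57 × 9.85 = 7.523 ft³/s
Q = Σ qᵢ = 348.7 ft³/s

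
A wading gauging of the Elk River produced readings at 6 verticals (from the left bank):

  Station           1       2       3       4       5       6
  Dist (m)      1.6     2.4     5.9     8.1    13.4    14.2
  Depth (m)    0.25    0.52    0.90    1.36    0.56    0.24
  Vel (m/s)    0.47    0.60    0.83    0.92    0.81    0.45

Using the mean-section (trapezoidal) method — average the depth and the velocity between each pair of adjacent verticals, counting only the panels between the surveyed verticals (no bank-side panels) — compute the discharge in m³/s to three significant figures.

Panel 1-2: Δb = 0.8 m, d̄ = (0.25+0.52)/2 = 0.385, v̄ = (0.47+0.60)/2 = 0.535 → q = 0.8×0.385×0.535 = 0.1648 m³/s
Panel 2-3: Δb = 3.5 m, d̄ = (0.52+0.90)/2 = 0.71, v̄ = (0.60+0.83)/2 = 0.715 → q = 3.5×0.71×0.715 = 1.777 m³/s
Panel 3-4: Δb = 2.2 m, d̄ = (0.90+1.36)/2 = 1.13, v̄ = (0.83+0.92)/2 = 0.875 → q = 2.2×1.13×0.875 = 2.175 m³/s
Panel 4-5: Δb = 5.3 m, d̄ = (1.36+0.56)/2 = 0.96, v̄ = (0.92+0.81)/2 = 0.865 → q = 5.3×0.96×0.865 = 4.401 m³/s
Panel 5-6: Δb = 0.8 m, d̄ = (0.56+0.24)/2 = 0.4, v̄ = (0.81+0.45)/2 = 0.63 → q = 0.8×0.4×0.63 = 0.2016 m³/s
Q = Σ q = 8.720 m³/s

8.72 m³/s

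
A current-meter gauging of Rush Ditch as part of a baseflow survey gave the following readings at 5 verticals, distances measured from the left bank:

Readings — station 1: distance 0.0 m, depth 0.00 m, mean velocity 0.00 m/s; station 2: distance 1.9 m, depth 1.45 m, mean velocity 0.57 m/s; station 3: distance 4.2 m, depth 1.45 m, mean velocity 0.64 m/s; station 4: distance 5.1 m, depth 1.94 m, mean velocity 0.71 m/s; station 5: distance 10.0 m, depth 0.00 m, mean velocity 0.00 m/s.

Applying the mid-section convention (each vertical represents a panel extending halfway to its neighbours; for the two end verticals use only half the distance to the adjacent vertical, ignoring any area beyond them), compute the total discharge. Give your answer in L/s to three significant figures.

w_2 = (4.2 − 0.0)/2 = 2.1 m; q_2 = 0.57 × 1.45 × 2.1 = 1.736 m³/s
w_3 = (5.1 − 1.9)/2 = 1.6 m; q_3 = 0.64 × 1.45 × 1.6 = 1.485 m³/s
w_4 = (10.0 − 4.2)/2 = 2.9 m; q_4 = 0.71 × 1.94 × 2.9 = 3.994 m³/s
Stations 1, 5 contribute zero (depth or velocity is 0).
Q = Σ qᵢ = 7.215 m³/s
= 7.215 × 1000 = 7215 L/s

7210 L/s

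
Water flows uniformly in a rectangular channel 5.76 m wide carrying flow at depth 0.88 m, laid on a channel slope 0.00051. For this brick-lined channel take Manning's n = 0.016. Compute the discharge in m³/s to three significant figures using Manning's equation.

5.50 m³/s

A = b·y = 5.76 × 0.88 = 5.069 m²
P = b + 2y = 5.76 + 2×0.88 = 7.520 m
R = A/P = 5.069/7.520 = 0.6740 m
Q = (1/n)·A·R^(2/3)·S^(1/2) = (1/0.016) × 5.069 × 0.6740^(2/3) × 0.00051^(1/2) = 5.500 m³/s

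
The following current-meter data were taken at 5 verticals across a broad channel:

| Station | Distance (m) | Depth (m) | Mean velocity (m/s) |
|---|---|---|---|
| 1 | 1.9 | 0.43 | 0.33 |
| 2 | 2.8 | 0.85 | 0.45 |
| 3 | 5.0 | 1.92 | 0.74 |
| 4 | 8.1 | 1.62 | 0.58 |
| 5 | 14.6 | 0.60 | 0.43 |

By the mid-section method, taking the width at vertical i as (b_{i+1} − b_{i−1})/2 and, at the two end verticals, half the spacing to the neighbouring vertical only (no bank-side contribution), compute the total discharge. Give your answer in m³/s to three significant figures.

w_1 = (2.8 − 1.9)/2 = 0.45 m; q_1 = 0.33 × 0.43 × 0.45 = 0.06386 m³/s
w_2 = (5.0 − 1.9)/2 = 1.55 m; q_2 = 0.45 × 0.85 × 1.55 = 0.5929 m³/s
w_3 = (8.1 − 2.8)/2 = 2.65 m; q_3 = 0.74 × 1.92 × 2.65 = 3.765 m³/s
w_4 = (14.6 − 5.0)/2 = 4.8 m; q_4 = 0.58 × 1.62 × 4.8 = 4.510 m³/s
w_5 = (14.6 − 8.1)/2 = 3.25 m; q_5 = 0.43 × 0.60 × 3.25 = 0.8385 m³/s
Q = Σ qᵢ = 9.770 m³/s

9.77 m³/s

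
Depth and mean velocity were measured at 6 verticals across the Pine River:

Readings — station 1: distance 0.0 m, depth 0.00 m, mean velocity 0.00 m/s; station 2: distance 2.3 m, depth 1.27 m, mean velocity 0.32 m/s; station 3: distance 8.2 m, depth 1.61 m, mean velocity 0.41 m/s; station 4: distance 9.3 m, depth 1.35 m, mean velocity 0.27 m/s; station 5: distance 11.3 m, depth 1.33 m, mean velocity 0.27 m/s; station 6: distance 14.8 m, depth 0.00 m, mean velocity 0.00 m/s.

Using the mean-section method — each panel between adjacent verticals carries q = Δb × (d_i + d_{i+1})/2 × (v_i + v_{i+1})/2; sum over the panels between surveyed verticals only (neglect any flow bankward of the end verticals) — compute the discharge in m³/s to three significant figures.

Panel 1-2: Δb = 2.3 m, d̄ = (0.00+1.27)/2 = 0.635, v̄ = (0.00+0.32)/2 = 0.16 → q = 2.3×0.635×0.16 = 0.2337 m³/s
Panel 2-3: Δb = 5.9 m, d̄ = (1.27+1.61)/2 = 1.44, v̄ = (0.32+0.41)/2 = 0.365 → q = 5.9×1.44×0.365 = 3.101 m³/s
Panel 3-4: Δb = 1.1 m, d̄ = (1.61+1.35)/2 = 1.48, v̄ = (0.41+0.27)/2 = 0.34 → q = 1.1×1.48×0.34 = 0.5535 m³/s
Panel 4-5: Δb = 2 m, d̄ = (1.35+1.33)/2 = 1.34, v̄ = (0.27+0.27)/2 = 0.27 → q = 2×1.34×0.27 = 0.7236 m³/s
Panel 5-6: Δb = 3.5 m, d̄ = (1.33+0.00)/2 = 0.665, v̄ = (0.27+0.00)/2 = 0.135 → q = 3.5×0.665×0.135 = 0.3142 m³/s
Q = Σ q = 4.926 m³/s

4.93 m³/s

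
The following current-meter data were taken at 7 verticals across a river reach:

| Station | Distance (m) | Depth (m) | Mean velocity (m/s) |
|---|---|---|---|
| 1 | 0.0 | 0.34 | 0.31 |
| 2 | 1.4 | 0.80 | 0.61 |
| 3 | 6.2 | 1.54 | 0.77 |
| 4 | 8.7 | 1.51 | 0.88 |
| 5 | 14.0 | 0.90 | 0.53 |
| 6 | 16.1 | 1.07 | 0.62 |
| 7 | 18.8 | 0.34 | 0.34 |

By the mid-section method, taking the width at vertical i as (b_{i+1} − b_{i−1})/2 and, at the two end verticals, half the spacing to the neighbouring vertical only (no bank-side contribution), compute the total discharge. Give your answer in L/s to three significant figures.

w_1 = (1.4 − 0.0)/2 = 0.7 m; q_1 = 0.31 × 0.34 × 0.7 = 0.07378 m³/s
w_2 = (6.2 − 0.0)/2 = 3.1 m; q_2 = 0.61 × 0.80 × 3.1 = 1.513 m³/s
w_3 = (8.7 − 1.4)/2 = 3.65 m; q_3 = 0.77 × 1.54 × 3.65 = 4.328 m³/s
w_4 = (14.0 − 6.2)/2 = 3.9 m; q_4 = 0.88 × 1.51 × 3.9 = 5.182 m³/s
w_5 = (16.1 − 8.7)/2 = 3.7 m; q_5 = 0.53 × 0.90 × 3.7 = 1.765 m³/s
w_6 = (18.8 − 14.0)/2 = 2.4 m; q_6 = 0.62 × 1.07 × 2.4 = 1.592 m³/s
w_7 = (18.8 − 16.1)/2 = 1.35 m; q_7 = 0.34 × 0.34 × 1.35 = 0.1561 m³/s
Q = Σ qᵢ = 14.61 m³/s
= 14.61 × 1000 = 14610 L/s

14600 L/s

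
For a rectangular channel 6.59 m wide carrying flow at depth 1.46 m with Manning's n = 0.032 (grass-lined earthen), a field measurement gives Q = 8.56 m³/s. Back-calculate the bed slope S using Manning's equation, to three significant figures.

0.000798

A = b·y = 6.59 × 1.46 = 9.621 m²
P = b + 2y = 6.59 + 2×1.46 = 9.510 m
R = A/P = 9.621/9.510 = 1.012 m
S = (Q·n / (1·A·R^(2/3)))² = (8.56×0.032 / (1×9.621×1.008))² = 0.0007980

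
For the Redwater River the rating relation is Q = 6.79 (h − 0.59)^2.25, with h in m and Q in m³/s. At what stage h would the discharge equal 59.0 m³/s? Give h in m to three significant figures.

3.20 m

h − h₀ = (Q/C)^(1/b) = (59.0/6.79)^(1/2.25) = 2.614 m
h = 0.59 + 2.614 = 3.204 m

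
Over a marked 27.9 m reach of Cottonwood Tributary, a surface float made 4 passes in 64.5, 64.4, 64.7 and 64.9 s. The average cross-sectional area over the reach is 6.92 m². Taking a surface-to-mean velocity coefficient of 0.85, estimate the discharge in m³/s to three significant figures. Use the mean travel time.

2.54 m³/s

t̄ = (64.5 + 64.4 + 64.7 + 64.9) / 4 = 64.625 s
v_surface = L / t̄ = 27.9 / 64.625 = 0.4317 m/s
v_mean = 0.85 × 0.4317 = 0.3670 m/s
Q = A × v_mean = 6.92 × 0.3670 = 2.539 m³/s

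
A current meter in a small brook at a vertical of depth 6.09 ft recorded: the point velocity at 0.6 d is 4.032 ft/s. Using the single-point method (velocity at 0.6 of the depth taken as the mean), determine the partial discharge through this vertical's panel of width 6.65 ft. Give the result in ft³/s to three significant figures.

v̄ = v₀.₆ = 4.032 ft/s
q = v̄ × d × w = 4.032 × 6.09 × 6.65 = 163.3 ft³/s

163 ft³/s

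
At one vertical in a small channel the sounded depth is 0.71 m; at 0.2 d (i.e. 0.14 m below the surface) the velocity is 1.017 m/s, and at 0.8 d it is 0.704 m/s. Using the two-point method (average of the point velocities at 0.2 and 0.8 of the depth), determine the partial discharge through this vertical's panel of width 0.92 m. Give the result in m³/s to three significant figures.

v̄ = (1.017 + 0.704) / 2 = 0.8605 m/s
q = v̄ × d × w = 0.8605 × 0.71 × 0.92 = 0.5621 m³/s

0.562 m³/s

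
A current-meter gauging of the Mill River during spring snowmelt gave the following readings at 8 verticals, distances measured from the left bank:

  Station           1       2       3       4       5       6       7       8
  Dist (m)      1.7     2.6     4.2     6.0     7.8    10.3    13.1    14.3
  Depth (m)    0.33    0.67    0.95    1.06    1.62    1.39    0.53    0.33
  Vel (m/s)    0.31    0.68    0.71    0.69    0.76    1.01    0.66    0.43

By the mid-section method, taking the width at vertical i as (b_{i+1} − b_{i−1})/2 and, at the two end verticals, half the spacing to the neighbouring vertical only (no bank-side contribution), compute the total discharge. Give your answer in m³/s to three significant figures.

w_1 = (2.6 − 1.7)/2 = 0.45 m; q_1 = 0.31 × 0.33 × 0.45 = 0.04604 m³/s
w_2 = (4.2 − 1.7)/2 = 1.25 m; q_2 = 0.68 × 0.67 × 1.25 = 0.5695 m³/s
w_3 = (6.0 − 2.6)/2 = 1.7 m; q_3 = 0.71 × 0.95 × 1.7 = 1.147 m³/s
w_4 = (7.8 − 4.2)/2 = 1.8 m; q_4 = 0.69 × 1.06 × 1.8 = 1.317 m³/s
w_5 = (10.3 − 6.0)/2 = 2.15 m; q_5 = 0.76 × 1.62 × 2.15 = 2.647 m³/s
w_6 = (13.1 − 7.8)/2 = 2.65 m; q_6 = 1.01 × 1.39 × 2.65 = 3.720 m³/s
w_7 = (14.3 − 10.3)/2 = 2 m; q_7 = 0.66 × 0.53 × 2 = 0.6996 m³/s
w_8 = (14.3 − 13.1)/2 = 0.6 m; q_8 = 0.43 × 0.33 × 0.6 = 0.08514 m³/s
Q = Σ qᵢ = 10.23 m³/s

10.2 m³/s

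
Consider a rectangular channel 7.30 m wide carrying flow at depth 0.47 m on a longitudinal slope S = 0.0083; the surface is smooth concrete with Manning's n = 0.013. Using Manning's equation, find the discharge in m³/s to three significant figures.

13.4 m³/s

A = b·y = 7.30 × 0.47 = 3.431 m²
P = b + 2y = 7.30 + 2×0.47 = 8.240 m
R = A/P = 3.431/8.240 = 0.4164 m
Q = (1/n)·A·R^(2/3)·S^(1/2) = (1/0.013) × 3.431 × 0.4164^(2/3) × 0.0083^(1/2) = 13.41 m³/s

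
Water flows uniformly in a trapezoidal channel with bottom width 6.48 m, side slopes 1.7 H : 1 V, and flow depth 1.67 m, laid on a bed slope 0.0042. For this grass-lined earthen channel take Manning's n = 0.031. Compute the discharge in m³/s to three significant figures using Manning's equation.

A = (b + z·y)·y = (6.48 + 1.7×1.67)×1.67 = 15.56 m²
P = b + 2y√(1+z²) = 6.48 + 2×1.67×√(1+1.7²) = 13.07 m
R = A/P = 15.56/13.07 = 1.191 m
Q = (1/n)·A·R^(2/3)·S^(1/2) = (1/0.031) × 15.56 × 1.191^(2/3) × 0.0042^(1/2) = 36.55 m³/s

36.6 m³/s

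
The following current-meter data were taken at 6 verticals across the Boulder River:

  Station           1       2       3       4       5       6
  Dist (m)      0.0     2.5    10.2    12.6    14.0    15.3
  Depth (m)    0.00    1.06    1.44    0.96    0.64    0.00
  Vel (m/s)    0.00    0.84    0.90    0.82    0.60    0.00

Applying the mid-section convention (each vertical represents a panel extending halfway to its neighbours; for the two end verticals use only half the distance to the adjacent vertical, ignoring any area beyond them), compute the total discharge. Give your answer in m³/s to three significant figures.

13.1 m³/s

w_2 = (10.2 − 0.0)/2 = 5.1 m; q_2 = 0.84 × 1.06 × 5.1 = 4.541 m³/s
w_3 = (12.6 − 2.5)/2 = 5.05 m; q_3 = 0.90 × 1.44 × 5.05 = 6.545 m³/s
w_4 = (14.0 − 10.2)/2 = 1.9 m; q_4 = 0.82 × 0.96 × 1.9 = 1.496 m³/s
w_5 = (15.3 − 12.6)/2 = 1.35 m; q_5 = 0.60 × 0.64 × 1.35 = 0.5184 m³/s
Stations 1, 6 contribute zero (depth or velocity is 0).
Q = Σ qᵢ = 13.10 m³/s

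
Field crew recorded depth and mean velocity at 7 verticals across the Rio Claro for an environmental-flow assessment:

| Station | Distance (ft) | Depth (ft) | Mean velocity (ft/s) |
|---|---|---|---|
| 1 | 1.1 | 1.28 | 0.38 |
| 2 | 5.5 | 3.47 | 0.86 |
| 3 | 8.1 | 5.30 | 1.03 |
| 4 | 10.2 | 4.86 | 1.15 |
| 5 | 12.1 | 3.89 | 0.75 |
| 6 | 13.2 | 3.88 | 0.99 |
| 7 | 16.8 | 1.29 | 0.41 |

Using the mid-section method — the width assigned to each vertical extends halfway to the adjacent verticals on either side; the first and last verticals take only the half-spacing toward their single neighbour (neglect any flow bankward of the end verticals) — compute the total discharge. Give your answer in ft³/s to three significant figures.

w_1 = (5.5 − 1.1)/2 = 2.2 ft; q_1 = 0.38 × 1.28 × 2.2 = 1.070 ft³/s
w_2 = (8.1 − 1.1)/2 = 3.5 ft; q_2 = 0.86 × 3.47 × 3.5 = 10.44 ft³/s
w_3 = (10.2 − 5.5)/2 = 2.35 ft; q_3 = 1.03 × 5.30 × 2.35 = 12.83 ft³/s
w_4 = (12.1 − 8.1)/2 = 2 ft; q_4 = 1.15 × 4.86 × 2 = 11.18 ft³/s
w_5 = (13.2 − 10.2)/2 = 1.5 ft; q_5 = 0.75 × 3.89 × 1.5 = 4.376 ft³/s
w_6 = (16.8 − 12.1)/2 = 2.35 ft; q_6 = 0.99 × 3.88 × 2.35 = 9.027 ft³/s
w_7 = (16.8 − 13.2)/2 = 1.8 ft; q_7 = 0.41 × 1.29 × 1.8 = 0.9520 ft³/s
Q = Σ qᵢ = 49.88 ft³/s

49.9 ft³/s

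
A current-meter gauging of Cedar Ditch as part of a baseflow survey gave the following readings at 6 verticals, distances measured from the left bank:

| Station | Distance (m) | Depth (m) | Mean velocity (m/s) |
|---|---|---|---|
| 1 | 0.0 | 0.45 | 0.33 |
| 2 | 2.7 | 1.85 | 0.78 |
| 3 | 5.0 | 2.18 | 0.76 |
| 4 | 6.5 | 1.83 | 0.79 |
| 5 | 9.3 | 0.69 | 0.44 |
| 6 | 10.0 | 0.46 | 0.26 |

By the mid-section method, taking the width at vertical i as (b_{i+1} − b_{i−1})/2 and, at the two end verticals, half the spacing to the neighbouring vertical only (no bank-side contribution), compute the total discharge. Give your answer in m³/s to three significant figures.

w_1 = (2.7 − 0.0)/2 = 1.35 m; q_1 = 0.33 × 0.45 × 1.35 = 0.2005 m³/s
w_2 = (5.0 − 0.0)/2 = 2.5 m; q_2 = 0.78 × 1.85 × 2.5 = 3.608 m³/s
w_3 = (6.5 − 2.7)/2 = 1.9 m; q_3 = 0.76 × 2.18 × 1.9 = 3.148 m³/s
w_4 = (9.3 − 5.0)/2 = 2.15 m; q_4 = 0.79 × 1.83 × 2.15 = 3.108 m³/s
w_5 = (10.0 − 6.5)/2 = 1.75 m; q_5 = 0.44 × 0.69 × 1.75 = 0.5313 m³/s
w_6 = (10.0 − 9.3)/2 = 0.35 m; q_6 = 0.26 × 0.46 × 0.35 = 0.04186 m³/s
Q = Σ qᵢ = 10.64 m³/s

10.6 m³/s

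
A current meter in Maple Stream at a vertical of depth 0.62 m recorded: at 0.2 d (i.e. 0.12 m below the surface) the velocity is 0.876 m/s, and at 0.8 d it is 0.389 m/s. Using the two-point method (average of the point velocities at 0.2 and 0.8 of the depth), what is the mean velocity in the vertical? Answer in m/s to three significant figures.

v̄ = (0.876 + 0.389) / 2 = 0.6325 m/s

0.633 m/s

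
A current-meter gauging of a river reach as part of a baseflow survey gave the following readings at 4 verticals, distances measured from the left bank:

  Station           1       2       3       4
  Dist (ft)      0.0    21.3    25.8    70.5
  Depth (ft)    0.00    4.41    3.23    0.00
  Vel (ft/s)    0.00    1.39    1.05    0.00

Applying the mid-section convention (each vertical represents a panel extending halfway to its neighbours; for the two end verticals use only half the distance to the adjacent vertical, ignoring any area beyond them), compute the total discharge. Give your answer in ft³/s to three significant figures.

w_2 = (25.8 − 0.0)/2 = 12.9 ft; q_2 = 1.39 × 4.41 × 12.9 = 79.08 ft³/s
w_3 = (70.5 − 21.3)/2 = 24.6 ft; q_3 = 1.05 × 3.23 × 24.6 = 83.43 ft³/s
Stations 1, 4 contribute zero (depth or velocity is 0).
Q = Σ qᵢ = 162.5 ft³/s

163 ft³/s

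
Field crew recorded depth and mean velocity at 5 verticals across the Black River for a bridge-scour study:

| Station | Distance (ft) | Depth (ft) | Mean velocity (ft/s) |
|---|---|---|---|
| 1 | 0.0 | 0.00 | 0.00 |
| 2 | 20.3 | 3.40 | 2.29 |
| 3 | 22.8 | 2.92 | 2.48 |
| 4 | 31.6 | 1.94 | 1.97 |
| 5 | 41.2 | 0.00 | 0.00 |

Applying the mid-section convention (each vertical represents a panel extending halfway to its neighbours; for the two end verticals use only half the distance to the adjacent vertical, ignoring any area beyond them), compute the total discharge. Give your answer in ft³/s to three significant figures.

165 ft³/s

w_2 = (22.8 − 0.0)/2 = 11.4 ft; q_2 = 2.29 × 3.40 × 11.4 = 88.76 ft³/s
w_3 = (31.6 − 20.3)/2 = 5.65 ft; q_3 = 2.48 × 2.92 × 5.65 = 40.92 ft³/s
w_4 = (41.2 − 22.8)/2 = 9.2 ft; q_4 = 1.97 × 1.94 × 9.2 = 35.16 ft³/s
Stations 1, 5 contribute zero (depth or velocity is 0).
Q = Σ qᵢ = 164.8 ft³/s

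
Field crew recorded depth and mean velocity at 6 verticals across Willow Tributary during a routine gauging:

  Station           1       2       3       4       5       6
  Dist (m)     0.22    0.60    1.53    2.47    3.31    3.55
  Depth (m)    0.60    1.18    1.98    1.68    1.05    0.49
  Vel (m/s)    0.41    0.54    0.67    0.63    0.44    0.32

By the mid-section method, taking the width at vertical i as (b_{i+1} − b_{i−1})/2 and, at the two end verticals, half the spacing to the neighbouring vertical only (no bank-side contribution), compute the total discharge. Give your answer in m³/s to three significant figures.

w_1 = (0.60 − 0.22)/2 = 0.19 m; q_1 = 0.41 × 0.60 × 0.19 = 0.04674 m³/s
w_2 = (1.53 − 0.22)/2 = 0.655 m; q_2 = 0.54 × 1.18 × 0.655 = 0.4174 m³/s
w_3 = (2.47 − 0.60)/2 = 0.935 m; q_3 = 0.67 × 1.98 × 0.935 = 1.240 m³/s
w_4 = (3.31 − 1.53)/2 = 0.89 m; q_4 = 0.63 × 1.68 × 0.89 = 0.9420 m³/s
w_5 = (3.55 − 2.47)/2 = 0.54 m; q_5 = 0.44 × 1.05 × 0.54 = 0.2495 m³/s
w_6 = (3.55 − 3.31)/2 = 0.12 m; q_6 = 0.32 × 0.49 × 0.12 = 0.01882 m³/s
Q = Σ qᵢ = 2.915 m³/s

2.91 m³/s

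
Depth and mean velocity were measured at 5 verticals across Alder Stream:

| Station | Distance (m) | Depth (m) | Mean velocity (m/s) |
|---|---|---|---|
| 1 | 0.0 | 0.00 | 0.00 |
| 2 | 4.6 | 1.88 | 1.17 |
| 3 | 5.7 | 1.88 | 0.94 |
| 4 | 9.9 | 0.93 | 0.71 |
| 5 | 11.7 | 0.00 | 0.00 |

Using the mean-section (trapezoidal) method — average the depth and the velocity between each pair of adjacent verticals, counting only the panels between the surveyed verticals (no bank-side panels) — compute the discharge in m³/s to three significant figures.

9.88 m³/s

Panel 1-2: Δb = 4.6 m, d̄ = (0.00+1.88)/2 = 0.94, v̄ = (0.00+1.17)/2 = 0.585 → q = 4.6×0.94×0.585 = 2.530 m³/s
Panel 2-3: Δb = 1.1 m, d̄ = (1.88+1.88)/2 = 1.88, v̄ = (1.17+0.94)/2 = 1.055 → q = 1.1×1.88×1.055 = 2.182 m³/s
Panel 3-4: Δb = 4.2 m, d̄ = (1.88+0.93)/2 = 1.405, v̄ = (0.94+0.71)/2 = 0.825 → q = 4.2×1.405×0.825 = 4.868 m³/s
Panel 4-5: Δb = 1.8 m, d̄ = (0.93+0.00)/2 = 0.465, v̄ = (0.71+0.00)/2 = 0.355 → q = 1.8×0.465×0.355 = 0.2971 m³/s
Q = Σ q = 9.877 m³/s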